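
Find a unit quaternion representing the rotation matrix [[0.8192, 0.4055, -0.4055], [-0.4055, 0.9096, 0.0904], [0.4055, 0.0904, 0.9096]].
0.9537 - 0.2126j - 0.2126k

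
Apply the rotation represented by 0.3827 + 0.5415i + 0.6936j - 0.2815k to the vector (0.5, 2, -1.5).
(1.534, 1.985, 0.453)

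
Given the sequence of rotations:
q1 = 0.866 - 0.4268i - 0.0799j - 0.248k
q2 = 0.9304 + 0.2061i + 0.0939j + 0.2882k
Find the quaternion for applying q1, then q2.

q2 · q1 = 0.9727 - 0.2189i - 0.0649j + 0.0425k
0.9727 - 0.2189i - 0.0649j + 0.0425k


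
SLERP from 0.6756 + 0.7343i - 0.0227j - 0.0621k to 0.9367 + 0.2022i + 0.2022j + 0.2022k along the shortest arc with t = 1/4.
0.7789 + 0.626i + 0.037j + 0.0063k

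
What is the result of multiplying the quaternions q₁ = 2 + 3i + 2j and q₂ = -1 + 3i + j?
-13 + 3i - 3k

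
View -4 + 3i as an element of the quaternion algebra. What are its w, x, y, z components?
-4 + 3i + 0j + 0k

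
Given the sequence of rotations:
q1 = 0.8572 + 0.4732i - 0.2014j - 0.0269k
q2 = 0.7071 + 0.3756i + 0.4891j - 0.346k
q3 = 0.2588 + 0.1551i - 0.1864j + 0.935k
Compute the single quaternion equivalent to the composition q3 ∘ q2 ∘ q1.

q2 · q1 = 0.5176 + 0.5737i + 0.1232j - 0.6227k
q3 · q2 · q1 = 0.6502 + 0.2296i + 0.5684j + 0.4488k
0.6502 + 0.2296i + 0.5684j + 0.4488k


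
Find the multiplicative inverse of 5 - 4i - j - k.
0.1163 + 0.093i + 0.0233j + 0.0233k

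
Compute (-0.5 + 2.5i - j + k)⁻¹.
-0.0588 - 0.2941i + 0.1176j - 0.1176k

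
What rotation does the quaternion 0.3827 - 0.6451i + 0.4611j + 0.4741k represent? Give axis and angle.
axis = (-0.6983, 0.4991, 0.5132), θ = 3π/4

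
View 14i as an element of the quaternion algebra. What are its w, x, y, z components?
0 + 14i + 0j + 0k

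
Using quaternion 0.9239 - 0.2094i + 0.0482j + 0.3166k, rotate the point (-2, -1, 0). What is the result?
(-0.985, -1.841, 0.8)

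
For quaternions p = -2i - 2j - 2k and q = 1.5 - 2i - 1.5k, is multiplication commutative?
No: pq = -7 - 2j - 7k ≠ -7 - 6i - 4j + k = qp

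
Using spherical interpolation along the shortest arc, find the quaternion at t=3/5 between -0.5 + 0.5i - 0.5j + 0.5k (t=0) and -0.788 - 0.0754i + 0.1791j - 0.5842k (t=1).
0.3407 + 0.3502i - 0.4332j + 0.7574k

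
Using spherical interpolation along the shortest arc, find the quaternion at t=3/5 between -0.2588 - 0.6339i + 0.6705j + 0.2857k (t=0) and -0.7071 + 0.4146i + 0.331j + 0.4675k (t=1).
-0.6476 - 0.024i + 0.5854j + 0.4871k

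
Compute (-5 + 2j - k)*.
-5 - 2j + k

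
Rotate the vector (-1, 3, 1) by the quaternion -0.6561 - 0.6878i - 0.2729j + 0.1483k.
(1.057, -1.135, 2.932)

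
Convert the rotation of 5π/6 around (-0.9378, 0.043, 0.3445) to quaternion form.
0.2588 - 0.9058i + 0.0415j + 0.3328k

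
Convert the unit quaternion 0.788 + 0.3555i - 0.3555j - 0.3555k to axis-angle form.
axis = (√3/3, -√3/3, -√3/3), θ = 76°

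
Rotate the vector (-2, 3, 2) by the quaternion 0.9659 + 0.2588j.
(-0.732, 3, 2.732)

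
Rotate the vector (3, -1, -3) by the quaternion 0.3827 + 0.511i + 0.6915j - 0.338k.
(-2.071, 3.67, -1.112)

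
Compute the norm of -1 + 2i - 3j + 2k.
√18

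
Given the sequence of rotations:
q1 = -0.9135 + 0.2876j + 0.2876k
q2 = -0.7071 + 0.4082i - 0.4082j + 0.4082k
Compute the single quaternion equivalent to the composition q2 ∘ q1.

q2 · q1 = 0.6459 - 0.6077i + 0.0521j - 0.4589k
0.6459 - 0.6077i + 0.0521j - 0.4589k


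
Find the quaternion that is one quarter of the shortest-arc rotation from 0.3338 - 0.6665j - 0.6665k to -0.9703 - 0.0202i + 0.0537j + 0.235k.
0.5597 + 0.006i - 0.5584j - 0.6122k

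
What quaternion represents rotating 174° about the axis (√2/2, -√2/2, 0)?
0.0523 + 0.7061i - 0.7061j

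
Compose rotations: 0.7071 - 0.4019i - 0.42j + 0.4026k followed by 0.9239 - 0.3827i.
0.4995 - 0.6419i - 0.234j + 0.5327k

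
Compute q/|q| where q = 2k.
k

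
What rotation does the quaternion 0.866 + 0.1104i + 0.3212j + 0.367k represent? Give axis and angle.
axis = (0.2208, 0.6423, 0.7339), θ = π/3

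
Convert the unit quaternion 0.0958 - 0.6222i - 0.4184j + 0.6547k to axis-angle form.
axis = (-0.6251, -0.4203, 0.6577), θ = 169°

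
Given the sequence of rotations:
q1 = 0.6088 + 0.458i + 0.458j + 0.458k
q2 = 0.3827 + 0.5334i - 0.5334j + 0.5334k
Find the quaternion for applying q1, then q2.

q2 · q1 = -0.0113 + 0.0114i - 0.1495j + 0.9886k
-0.0113 + 0.0114i - 0.1495j + 0.9886k


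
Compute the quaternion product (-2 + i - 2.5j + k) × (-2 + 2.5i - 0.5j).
0.25 - 6.5i + 8.5j + 3.75k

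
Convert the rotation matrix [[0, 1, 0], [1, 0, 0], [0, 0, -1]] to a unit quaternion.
0.7071i + 0.7071j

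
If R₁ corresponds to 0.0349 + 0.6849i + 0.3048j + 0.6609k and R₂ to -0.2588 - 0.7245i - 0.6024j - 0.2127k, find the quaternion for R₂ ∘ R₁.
0.8114 - 0.5358i + 0.2332j + 0.0133k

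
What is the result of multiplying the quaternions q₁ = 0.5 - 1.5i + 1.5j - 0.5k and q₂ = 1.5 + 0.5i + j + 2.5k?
1.25 + 2.25i + 6.25j - 1.75k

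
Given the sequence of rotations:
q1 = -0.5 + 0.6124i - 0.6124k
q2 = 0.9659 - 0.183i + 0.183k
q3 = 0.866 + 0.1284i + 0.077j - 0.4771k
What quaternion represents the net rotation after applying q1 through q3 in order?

q2 · q1 = -0.2588 + 0.683i - 0.683k
q3 · q2 · q1 = -0.6377 + 0.5057i - 0.2581j - 0.5206k
-0.6377 + 0.5057i - 0.2581j - 0.5206k


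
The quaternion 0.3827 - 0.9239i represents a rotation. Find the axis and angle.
axis = (-1, 0, 0), θ = 3π/4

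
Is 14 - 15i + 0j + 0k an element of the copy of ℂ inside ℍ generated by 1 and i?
Yes. The quaternion 14 - 15i has j- and k-coefficients y = z = 0, so it lies in the complex subalgebra spanned by 1 and i.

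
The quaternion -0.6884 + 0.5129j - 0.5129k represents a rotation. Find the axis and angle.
axis = (0, √2/2, -√2/2), θ = 267°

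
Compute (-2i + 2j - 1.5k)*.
2i - 2j + 1.5k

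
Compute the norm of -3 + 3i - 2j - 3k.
√31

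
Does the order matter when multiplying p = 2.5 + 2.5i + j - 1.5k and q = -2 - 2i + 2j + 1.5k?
Yes: pq = 0.25 - 5.5i + 2.25j + 13.75k ≠ 0.25 - 14.5i + 3.75j - 0.25k = qp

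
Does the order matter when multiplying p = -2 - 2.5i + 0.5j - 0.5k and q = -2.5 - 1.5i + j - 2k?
Yes: pq = -0.25 + 8.75i - 7.5j + 3.5k ≠ -0.25 + 9.75i + j + 7k = qp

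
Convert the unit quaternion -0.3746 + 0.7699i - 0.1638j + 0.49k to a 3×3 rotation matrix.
[[0.4661, 0.1149, 0.8772], [-0.6193, -0.6657, 0.4163], [0.6318, -0.7373, -0.2392]]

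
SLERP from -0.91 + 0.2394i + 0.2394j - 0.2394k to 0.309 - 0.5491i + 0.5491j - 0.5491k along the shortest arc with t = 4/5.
-0.5415 + 0.5716i - 0.4359j + 0.4359k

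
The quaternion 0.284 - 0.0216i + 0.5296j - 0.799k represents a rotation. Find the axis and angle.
axis = (-0.0225, 0.5523, -0.8333), θ = 147°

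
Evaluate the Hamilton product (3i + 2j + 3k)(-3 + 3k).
-9 - 3i - 15j - 9k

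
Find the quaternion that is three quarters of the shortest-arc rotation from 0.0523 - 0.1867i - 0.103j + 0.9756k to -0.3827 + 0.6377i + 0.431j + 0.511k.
-0.3081 + 0.4812i + 0.3327j + 0.7502k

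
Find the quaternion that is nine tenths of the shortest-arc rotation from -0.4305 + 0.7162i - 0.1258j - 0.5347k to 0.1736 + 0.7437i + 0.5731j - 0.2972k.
0.1106 + 0.7769i + 0.5184j - 0.3399k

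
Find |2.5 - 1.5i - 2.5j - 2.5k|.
√21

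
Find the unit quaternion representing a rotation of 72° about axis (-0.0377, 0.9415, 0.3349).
0.809 - 0.0222i + 0.5534j + 0.1968k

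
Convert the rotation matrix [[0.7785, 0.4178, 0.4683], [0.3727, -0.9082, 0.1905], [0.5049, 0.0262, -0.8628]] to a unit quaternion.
-0.0436 + 0.942i + 0.2098j + 0.2583k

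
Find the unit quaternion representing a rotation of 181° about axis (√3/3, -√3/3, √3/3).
-0.0087 + 0.5773i - 0.5773j + 0.5773k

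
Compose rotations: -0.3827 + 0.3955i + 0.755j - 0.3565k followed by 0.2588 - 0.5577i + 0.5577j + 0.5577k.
-0.1007 - 0.3041i + 0.0037j - 0.9473k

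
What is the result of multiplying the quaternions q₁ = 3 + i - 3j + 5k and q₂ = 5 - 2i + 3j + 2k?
16 - 22i - 18j + 28k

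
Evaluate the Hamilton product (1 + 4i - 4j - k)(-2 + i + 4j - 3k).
7 + 9i + 23j + 19k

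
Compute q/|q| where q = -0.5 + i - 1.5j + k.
-0.2357 + 0.4714i - 0.7071j + 0.4714k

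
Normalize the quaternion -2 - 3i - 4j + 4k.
-0.2981 - 0.4472i - 0.5963j + 0.5963k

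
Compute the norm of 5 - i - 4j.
√42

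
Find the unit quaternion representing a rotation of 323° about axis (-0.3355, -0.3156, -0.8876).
-0.9483 - 0.1065i - 0.1001j - 0.2816k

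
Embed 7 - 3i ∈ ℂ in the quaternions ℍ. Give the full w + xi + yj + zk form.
7 - 3i + 0j + 0k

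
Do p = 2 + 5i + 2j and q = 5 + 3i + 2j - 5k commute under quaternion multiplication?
No: pq = -9 + 21i + 39j - 6k ≠ -9 + 41i - 11j - 14k = qp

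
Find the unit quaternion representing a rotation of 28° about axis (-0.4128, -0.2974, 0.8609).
0.9703 - 0.0999i - 0.0719j + 0.2083k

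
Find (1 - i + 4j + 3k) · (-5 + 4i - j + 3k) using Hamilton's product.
-6 + 24i - 6j - 27k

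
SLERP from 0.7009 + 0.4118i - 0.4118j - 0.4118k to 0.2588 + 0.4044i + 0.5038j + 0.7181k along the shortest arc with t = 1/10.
0.6414 + 0.3408i - 0.4705j - 0.5011k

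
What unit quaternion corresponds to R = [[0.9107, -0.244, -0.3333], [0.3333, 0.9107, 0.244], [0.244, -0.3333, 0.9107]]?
0.9659 - 0.1494i - 0.1494j + 0.1494k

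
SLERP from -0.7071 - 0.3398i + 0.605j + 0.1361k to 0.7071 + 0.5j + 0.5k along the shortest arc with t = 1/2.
-0.9409 - 0.2261i + 0.0699j - 0.2421k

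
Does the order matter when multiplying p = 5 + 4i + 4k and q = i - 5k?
Yes: pq = 16 + 5i + 24j - 25k ≠ 16 + 5i - 24j - 25k = qp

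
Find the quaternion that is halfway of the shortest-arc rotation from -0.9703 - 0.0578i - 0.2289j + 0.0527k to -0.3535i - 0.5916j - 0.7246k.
-0.649 - 0.2751i - 0.5488j - 0.4494k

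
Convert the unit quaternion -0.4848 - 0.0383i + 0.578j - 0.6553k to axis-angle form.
axis = (-0.0438, 0.6609, -0.7492), θ = 238°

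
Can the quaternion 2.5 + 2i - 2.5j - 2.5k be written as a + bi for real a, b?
No. The quaternion 2.5 + 2i - 2.5j - 2.5k has j-coefficient y = -2.5 and k-coefficient z = -2.5, not both zero, so it does not lie in the complex subalgebra spanned by 1 and i.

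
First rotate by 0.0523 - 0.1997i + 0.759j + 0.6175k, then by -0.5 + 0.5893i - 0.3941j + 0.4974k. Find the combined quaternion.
0.0835 - 0.4902i - 0.8633j + 0.0858k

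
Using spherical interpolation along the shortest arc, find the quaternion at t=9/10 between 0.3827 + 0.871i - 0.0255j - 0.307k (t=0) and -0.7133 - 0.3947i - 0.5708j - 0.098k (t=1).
0.707 + 0.4684i + 0.5269j + 0.055k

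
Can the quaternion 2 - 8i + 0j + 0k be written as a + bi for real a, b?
Yes. The quaternion 2 - 8i has j- and k-coefficients y = z = 0, so it lies in the complex subalgebra spanned by 1 and i.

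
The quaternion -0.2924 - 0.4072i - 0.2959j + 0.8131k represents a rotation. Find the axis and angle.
axis = (-0.4258, -0.3094, 0.8503), θ = 214°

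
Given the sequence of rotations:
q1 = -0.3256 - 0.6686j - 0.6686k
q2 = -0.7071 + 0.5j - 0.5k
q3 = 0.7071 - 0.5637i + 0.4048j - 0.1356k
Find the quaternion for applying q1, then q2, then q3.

q2 · q1 = 0.2302 - 0.6686i + 0.31j + 0.6356k
q3 · q2 · q1 = -0.2534 - 0.3032i + 0.7613j + 0.5141k
-0.2534 - 0.3032i + 0.7613j + 0.5141k


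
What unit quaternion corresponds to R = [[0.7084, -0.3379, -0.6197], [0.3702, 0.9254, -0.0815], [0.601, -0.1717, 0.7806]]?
0.9239 - 0.0244i - 0.3303j + 0.1916k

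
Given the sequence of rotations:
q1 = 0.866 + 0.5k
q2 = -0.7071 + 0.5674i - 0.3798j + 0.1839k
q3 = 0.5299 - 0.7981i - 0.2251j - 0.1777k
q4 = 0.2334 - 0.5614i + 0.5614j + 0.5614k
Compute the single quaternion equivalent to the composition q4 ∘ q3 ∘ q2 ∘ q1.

q2 · q1 = -0.7043 + 0.3015i - 0.6126j - 0.1943k
q3 · q2 · q1 = -0.305 + 0.6567i - 0.3747j + 0.579k
q4 · q3 · q2 · q1 = 0.1828 + 0.8599i + 0.435j - 0.1944k
0.1828 + 0.8599i + 0.435j - 0.1944k


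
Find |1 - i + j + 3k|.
√12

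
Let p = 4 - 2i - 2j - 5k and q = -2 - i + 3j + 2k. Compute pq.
6 + 11i + 25j + 10k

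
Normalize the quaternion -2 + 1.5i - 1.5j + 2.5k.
-0.5208 + 0.3906i - 0.3906j + 0.6509k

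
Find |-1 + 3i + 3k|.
√19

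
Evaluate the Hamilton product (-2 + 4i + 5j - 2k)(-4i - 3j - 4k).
23 - 18i + 30j + 16k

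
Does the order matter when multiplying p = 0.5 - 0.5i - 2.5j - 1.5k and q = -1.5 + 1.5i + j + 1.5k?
Yes: pq = 4.75 - 0.75i + 2.75j + 6.25k ≠ 4.75 + 3.75i + 5.75j - 0.25k = qp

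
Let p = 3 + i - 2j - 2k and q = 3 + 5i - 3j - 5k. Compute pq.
-12 + 22i - 20j - 14k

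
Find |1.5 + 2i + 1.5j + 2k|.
3.536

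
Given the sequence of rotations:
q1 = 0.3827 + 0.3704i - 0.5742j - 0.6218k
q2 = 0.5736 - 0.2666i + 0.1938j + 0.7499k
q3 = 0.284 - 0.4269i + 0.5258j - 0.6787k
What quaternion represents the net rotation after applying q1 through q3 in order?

q2 · q1 = 0.8958 + 0.4205i - 0.1432j + 0.0116k
q3 · q2 · q1 = 0.5171 - 0.3541i + 0.1499j - 0.7647k
0.5171 - 0.3541i + 0.1499j - 0.7647k


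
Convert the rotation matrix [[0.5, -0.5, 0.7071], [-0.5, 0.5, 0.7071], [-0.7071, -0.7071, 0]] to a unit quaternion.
0.7071 - 0.5i + 0.5j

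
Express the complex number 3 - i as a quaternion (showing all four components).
3 - i + 0j + 0k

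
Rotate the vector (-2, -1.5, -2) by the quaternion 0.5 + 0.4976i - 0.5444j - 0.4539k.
(2.134, 1.859, -1.497)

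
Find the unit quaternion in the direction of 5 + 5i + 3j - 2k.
0.6299 + 0.6299i + 0.378j - 0.252k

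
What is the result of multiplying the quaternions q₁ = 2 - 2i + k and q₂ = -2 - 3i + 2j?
-10 - 4i + j - 6k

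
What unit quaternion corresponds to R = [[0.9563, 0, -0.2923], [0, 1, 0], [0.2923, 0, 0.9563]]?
0.989 - 0.1478j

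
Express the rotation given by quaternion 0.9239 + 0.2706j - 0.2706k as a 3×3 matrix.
[[0.7071, 0.5, 0.5], [-0.5, 0.8536, -0.1464], [-0.5, -0.1464, 0.8536]]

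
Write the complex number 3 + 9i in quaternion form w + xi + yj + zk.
3 + 9i + 0j + 0k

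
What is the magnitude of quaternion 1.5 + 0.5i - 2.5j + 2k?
3.571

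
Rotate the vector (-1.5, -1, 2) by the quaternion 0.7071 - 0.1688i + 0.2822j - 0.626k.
(0.345, 1.082, 2.441)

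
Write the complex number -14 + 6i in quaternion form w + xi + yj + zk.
-14 + 6i + 0j + 0k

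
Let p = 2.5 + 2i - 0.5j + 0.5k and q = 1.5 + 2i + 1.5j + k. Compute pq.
6.75i + 2j + 7.25k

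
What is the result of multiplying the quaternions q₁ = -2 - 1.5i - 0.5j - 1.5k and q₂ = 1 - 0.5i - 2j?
-3.75 - 3.5i + 4.25j + 1.25k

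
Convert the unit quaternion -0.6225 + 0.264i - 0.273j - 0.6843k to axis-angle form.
axis = (0.3373, -0.3488, -0.8744), θ = 257°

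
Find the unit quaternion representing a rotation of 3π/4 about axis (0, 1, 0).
0.3827 + 0.9239j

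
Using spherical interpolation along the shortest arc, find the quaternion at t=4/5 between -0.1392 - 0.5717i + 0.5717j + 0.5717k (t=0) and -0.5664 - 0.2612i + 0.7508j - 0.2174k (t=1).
-0.5164 - 0.3583i + 0.7762j - 0.0502k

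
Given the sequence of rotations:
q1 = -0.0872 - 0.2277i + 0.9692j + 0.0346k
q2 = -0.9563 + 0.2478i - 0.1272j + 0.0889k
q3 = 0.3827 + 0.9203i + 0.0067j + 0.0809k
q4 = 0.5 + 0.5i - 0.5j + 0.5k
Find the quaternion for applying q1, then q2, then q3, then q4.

q2 · q1 = 0.26 + 0.1056i - 0.9446j + 0.1704k
q3 · q2 · q1 = -0.0051 + 0.3573i - 0.508j - 0.7838k
q4 · q3 · q2 · q1 = -0.0433 + 0.822i + 0.3191j - 0.4698k
-0.0433 + 0.822i + 0.3191j - 0.4698k


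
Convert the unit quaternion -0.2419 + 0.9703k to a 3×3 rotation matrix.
[[-0.883, 0.4694, 0], [-0.4694, -0.883, 0], [0, 0, 1]]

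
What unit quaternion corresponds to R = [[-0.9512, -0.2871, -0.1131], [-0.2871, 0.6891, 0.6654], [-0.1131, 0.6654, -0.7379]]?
-0.1562i + 0.919j + 0.362k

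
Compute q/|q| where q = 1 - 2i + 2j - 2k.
0.2774 - 0.5547i + 0.5547j - 0.5547k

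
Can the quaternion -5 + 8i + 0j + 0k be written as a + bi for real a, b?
Yes. The quaternion -5 + 8i has j- and k-coefficients y = z = 0, so it lies in the complex subalgebra spanned by 1 and i.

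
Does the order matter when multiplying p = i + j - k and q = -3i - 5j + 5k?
Yes: pq = 13 - 2j - 2k ≠ 13 + 2j + 2k = qp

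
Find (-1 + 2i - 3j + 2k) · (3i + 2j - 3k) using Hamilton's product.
6 + 2i + 10j + 16k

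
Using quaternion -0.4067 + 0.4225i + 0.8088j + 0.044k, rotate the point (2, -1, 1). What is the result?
(-1.964, 1.071, 0.997)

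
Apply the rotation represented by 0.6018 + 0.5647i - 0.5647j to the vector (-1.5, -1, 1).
(-0.585, -0.085, -1.975)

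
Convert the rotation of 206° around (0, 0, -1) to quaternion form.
-0.225 - 0.9744k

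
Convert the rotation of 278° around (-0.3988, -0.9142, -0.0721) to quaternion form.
-0.7547 - 0.2616i - 0.5998j - 0.0473k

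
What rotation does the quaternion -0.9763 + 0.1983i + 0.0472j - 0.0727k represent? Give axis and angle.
axis = (0.9163, 0.2181, -0.3359), θ = 335°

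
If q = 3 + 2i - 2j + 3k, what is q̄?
3 - 2i + 2j - 3k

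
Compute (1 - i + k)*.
1 + i - k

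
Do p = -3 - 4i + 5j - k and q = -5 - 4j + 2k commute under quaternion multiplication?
No: pq = 37 + 26i - 5j + 15k ≠ 37 + 14i - 21j - 17k = qp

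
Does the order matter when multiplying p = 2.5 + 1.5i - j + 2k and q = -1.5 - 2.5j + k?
Yes: pq = -8.25 + 1.75i - 6.25j - 4.25k ≠ -8.25 - 6.25i - 3.25j + 3.25k = qp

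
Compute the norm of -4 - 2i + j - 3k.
√30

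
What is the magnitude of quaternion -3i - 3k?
√18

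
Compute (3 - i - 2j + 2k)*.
3 + i + 2j - 2k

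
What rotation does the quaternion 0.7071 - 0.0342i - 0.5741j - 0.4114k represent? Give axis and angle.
axis = (-0.0484, -0.8119, -0.5818), θ = π/2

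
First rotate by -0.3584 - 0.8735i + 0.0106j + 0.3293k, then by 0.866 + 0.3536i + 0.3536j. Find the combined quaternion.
-0.0053 - 0.7667i - 0.234j + 0.5978k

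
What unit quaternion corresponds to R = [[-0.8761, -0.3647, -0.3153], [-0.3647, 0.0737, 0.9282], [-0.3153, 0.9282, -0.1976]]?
-0.2489i + 0.7327j + 0.6334k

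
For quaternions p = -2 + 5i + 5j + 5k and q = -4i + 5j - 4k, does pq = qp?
No: pq = 15 - 37i - 10j + 53k ≠ 15 + 53i - 10j - 37k = qp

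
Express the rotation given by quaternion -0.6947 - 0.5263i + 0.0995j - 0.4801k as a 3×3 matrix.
[[0.5192, -0.7718, 0.3671], [0.5623, -0.015, -0.8268], [0.6436, 0.6357, 0.4262]]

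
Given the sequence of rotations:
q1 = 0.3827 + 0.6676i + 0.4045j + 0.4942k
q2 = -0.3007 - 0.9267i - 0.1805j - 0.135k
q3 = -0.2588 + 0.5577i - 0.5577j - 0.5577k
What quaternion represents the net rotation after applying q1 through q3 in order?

q2 · q1 = 0.6433 - 0.59i + 0.1771j - 0.4546k
q3 · q2 · q1 = 0.0078 + 0.8638i + 0.178j - 0.4714k
0.0078 + 0.8638i + 0.178j - 0.4714k


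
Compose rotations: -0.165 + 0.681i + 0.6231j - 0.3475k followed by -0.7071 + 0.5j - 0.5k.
-0.3686 - 0.3437i - 0.8636j - 0.0123k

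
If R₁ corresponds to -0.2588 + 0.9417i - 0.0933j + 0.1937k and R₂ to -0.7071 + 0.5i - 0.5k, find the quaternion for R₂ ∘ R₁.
-0.191 - 0.8419i - 0.5017j - 0.0542k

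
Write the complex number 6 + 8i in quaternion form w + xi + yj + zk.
6 + 8i + 0j + 0k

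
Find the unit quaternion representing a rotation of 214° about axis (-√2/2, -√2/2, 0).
-0.2924 - 0.6762i - 0.6762j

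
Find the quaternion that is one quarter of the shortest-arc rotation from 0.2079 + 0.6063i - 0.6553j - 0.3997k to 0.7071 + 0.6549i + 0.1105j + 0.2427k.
0.3972 + 0.7147i - 0.5144j - 0.2585k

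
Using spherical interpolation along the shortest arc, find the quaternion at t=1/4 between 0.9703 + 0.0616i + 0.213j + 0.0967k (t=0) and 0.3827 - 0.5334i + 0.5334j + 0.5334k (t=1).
0.9059 - 0.1089i + 0.333j + 0.2381k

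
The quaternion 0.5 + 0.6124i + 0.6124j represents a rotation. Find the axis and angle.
axis = (√2/2, √2/2, 0), θ = 2π/3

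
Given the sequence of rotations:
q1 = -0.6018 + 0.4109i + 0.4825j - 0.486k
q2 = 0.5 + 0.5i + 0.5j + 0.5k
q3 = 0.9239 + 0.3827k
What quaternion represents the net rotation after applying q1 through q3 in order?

q2 · q1 = -0.5046 - 0.5797i + 0.3888j - 0.5081k
q3 · q2 · q1 = -0.2718 - 0.6844i + 0.1374j - 0.6625k
-0.2718 - 0.6844i + 0.1374j - 0.6625k


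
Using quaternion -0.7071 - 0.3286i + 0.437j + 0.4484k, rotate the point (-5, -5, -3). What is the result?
(-0.076, 2.915, -7.106)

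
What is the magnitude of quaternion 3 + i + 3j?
√19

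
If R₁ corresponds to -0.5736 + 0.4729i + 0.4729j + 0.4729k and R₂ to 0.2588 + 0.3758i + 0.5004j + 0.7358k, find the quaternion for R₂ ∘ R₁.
-0.9108 - 0.2045i + 0.0056j - 0.3586k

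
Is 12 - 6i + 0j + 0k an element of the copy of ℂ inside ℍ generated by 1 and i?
Yes. The quaternion 12 - 6i has j- and k-coefficients y = z = 0, so it lies in the complex subalgebra spanned by 1 and i.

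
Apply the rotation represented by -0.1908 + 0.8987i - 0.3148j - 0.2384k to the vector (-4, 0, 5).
(-4.294, 4.365, -1.873)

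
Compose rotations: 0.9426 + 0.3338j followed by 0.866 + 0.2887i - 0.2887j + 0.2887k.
0.9127 + 0.1758i + 0.0169j + 0.3685k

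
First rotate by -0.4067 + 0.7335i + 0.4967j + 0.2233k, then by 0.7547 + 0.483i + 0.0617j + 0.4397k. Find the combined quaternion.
-0.79 + 0.1525i + 0.5644j + 0.1843k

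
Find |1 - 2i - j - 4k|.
√22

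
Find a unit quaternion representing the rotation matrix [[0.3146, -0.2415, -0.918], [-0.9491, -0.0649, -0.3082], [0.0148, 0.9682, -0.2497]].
0.5 + 0.6382i - 0.4664j - 0.3538k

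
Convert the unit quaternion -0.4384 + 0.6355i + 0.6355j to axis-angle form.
axis = (√2/2, √2/2, 0), θ = 232°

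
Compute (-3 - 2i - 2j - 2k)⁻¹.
-0.1429 + 0.0952i + 0.0952j + 0.0952k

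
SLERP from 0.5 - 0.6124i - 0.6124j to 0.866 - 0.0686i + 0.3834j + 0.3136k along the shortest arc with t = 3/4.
0.9167 - 0.265i + 0.1259j + 0.2712k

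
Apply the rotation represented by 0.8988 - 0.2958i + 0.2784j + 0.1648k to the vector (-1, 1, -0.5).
(-1.453, 0.327, -0.177)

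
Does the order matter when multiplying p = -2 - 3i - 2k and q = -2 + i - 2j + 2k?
Yes: pq = 11 + 8j + 6k ≠ 11 + 8i - 6k = qp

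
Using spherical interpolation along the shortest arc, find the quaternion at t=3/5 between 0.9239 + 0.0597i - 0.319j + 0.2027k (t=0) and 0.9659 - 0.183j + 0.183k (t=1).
0.9519 + 0.024i - 0.2381j + 0.1914k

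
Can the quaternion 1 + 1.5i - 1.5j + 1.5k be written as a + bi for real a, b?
No. The quaternion 1 + 1.5i - 1.5j + 1.5k has j-coefficient y = -1.5 and k-coefficient z = 1.5, not both zero, so it does not lie in the complex subalgebra spanned by 1 and i.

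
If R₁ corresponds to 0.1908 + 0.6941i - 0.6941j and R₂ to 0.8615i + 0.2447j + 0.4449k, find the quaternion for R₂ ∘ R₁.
-0.4281 + 0.4732i + 0.3555j - 0.6829k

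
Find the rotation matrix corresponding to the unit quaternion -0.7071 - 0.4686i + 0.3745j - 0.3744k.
[[0.4391, -0.8805, -0.1787], [0.1785, 0.2805, -0.9431], [0.8805, 0.3823, 0.2803]]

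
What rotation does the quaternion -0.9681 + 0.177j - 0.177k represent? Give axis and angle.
axis = (0, √2/2, -√2/2), θ = 331°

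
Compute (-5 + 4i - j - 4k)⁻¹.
-0.0862 - 0.069i + 0.0172j + 0.069k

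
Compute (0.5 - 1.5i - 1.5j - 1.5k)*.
0.5 + 1.5i + 1.5j + 1.5k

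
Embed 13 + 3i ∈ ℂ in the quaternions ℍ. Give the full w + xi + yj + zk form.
13 + 3i + 0j + 0k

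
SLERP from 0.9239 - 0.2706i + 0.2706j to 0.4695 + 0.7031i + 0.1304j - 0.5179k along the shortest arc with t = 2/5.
0.9127 + 0.164i + 0.2637j - 0.2658k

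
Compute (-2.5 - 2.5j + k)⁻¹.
-0.1852 + 0.1852j - 0.0741k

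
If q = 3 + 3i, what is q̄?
3 - 3i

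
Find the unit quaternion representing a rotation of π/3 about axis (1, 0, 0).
0.866 + 0.5i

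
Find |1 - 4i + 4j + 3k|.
√42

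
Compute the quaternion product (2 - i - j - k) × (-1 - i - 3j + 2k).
-4 - 6i - 2j + 7k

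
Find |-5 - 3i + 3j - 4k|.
√59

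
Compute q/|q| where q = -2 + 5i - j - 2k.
-0.343 + 0.8575i - 0.1715j - 0.343k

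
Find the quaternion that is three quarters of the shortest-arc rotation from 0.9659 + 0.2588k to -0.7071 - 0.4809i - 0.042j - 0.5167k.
0.8019 + 0.371i + 0.0324j + 0.4673k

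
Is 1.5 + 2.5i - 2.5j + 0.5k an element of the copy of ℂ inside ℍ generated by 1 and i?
No. The quaternion 1.5 + 2.5i - 2.5j + 0.5k has j-coefficient y = -2.5 and k-coefficient z = 0.5, not both zero, so it does not lie in the complex subalgebra spanned by 1 and i.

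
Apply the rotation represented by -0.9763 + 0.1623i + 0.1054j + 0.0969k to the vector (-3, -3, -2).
(-3.199, -2.995, -1.673)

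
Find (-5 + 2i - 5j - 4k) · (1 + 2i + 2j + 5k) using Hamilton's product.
21 - 25i - 33j - 15k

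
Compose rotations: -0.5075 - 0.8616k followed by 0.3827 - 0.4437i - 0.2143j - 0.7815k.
-0.8676 + 0.4098i - 0.2735j + 0.0669k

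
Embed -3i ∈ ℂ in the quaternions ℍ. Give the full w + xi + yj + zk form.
0 - 3i + 0j + 0k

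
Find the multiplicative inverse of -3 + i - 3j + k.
-0.15 - 0.05i + 0.15j - 0.05k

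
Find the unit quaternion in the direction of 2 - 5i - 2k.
0.3482 - 0.8704i - 0.3482k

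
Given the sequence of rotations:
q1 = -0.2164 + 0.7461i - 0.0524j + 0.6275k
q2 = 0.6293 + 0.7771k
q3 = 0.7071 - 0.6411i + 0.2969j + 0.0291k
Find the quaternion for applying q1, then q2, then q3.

q2 · q1 = -0.6238 + 0.5102i + 0.5468j + 0.2267k
q3 · q2 · q1 = -0.2829 + 0.8121i + 0.3616j - 0.3599k
-0.2829 + 0.8121i + 0.3616j - 0.3599k


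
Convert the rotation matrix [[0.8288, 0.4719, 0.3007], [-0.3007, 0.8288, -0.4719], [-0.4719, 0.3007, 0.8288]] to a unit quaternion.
0.9336 + 0.2069i + 0.2069j - 0.2069k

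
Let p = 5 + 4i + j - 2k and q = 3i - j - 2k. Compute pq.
-15 + 11i - 3j - 17k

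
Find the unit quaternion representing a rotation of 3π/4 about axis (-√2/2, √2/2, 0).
0.3827 - 0.6533i + 0.6533j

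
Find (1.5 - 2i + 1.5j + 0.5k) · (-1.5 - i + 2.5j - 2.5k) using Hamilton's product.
-6.75 - 3.5i - 4j - 8k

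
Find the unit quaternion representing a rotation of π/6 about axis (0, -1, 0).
0.9659 - 0.2588j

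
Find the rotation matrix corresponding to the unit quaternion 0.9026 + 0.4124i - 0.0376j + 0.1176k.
[[0.9695, -0.2433, 0.0291], [0.1813, 0.6322, -0.7533], [0.1649, 0.7356, 0.657]]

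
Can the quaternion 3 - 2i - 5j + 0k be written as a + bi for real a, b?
No. The quaternion 3 - 2i - 5j has j-coefficient y = -5 and k-coefficient z = 0, not both zero, so it does not lie in the complex subalgebra spanned by 1 and i.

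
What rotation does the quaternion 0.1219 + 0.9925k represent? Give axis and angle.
axis = (0, 0, 1), θ = 166°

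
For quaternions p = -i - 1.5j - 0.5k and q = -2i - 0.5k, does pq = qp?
No: pq = -2.25 + 0.75i + 0.5j - 3k ≠ -2.25 - 0.75i - 0.5j + 3k = qp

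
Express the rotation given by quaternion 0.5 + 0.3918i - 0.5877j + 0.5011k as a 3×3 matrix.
[[-0.193, -0.9616, -0.195], [0.0406, 0.1908, -0.9808], [0.9804, -0.1972, 0.0022]]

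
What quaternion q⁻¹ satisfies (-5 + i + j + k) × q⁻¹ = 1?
-0.1786 - 0.0357i - 0.0357j - 0.0357k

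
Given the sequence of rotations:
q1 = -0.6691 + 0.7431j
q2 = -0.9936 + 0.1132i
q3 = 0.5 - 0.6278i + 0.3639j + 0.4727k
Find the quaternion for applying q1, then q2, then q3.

q2 · q1 = 0.6648 - 0.0757i - 0.7383j + 0.0841k
q3 · q2 · q1 = 0.5138 - 0.0756i - 0.1102j + 0.8474k
0.5138 - 0.0756i - 0.1102j + 0.8474k


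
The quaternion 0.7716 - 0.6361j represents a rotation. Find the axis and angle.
axis = (0, -1, 0), θ = 79°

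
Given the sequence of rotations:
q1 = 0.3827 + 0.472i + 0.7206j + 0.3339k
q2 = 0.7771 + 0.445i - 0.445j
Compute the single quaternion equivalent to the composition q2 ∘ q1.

q2 · q1 = 0.408 + 0.3885i + 0.2411j + 0.7902k
0.408 + 0.3885i + 0.2411j + 0.7902k


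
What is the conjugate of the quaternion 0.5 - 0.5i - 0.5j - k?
0.5 + 0.5i + 0.5j + k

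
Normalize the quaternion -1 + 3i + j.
-0.3015 + 0.9045i + 0.3015j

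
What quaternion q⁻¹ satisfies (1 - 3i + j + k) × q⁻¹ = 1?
0.0833 + 0.25i - 0.0833j - 0.0833k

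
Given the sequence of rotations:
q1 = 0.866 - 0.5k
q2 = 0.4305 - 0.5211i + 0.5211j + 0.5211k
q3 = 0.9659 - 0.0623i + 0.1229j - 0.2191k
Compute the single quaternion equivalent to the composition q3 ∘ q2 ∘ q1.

q2 · q1 = 0.6334 - 0.7118i + 0.1907j + 0.236k
q3 · q2 · q1 = 0.5957 - 0.6562i + 0.4327j + 0.1648k
0.5957 - 0.6562i + 0.4327j + 0.1648k


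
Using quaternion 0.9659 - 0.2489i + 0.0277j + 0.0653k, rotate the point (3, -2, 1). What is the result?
(3.271, -0.914, 1.571)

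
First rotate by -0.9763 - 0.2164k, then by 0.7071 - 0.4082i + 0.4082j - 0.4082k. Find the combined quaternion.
-0.7787 + 0.3102i - 0.4869j + 0.2455k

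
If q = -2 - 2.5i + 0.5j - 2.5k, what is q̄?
-2 + 2.5i - 0.5j + 2.5k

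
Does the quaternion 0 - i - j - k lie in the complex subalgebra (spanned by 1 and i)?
No. The quaternion -i - j - k has j-coefficient y = -1 and k-coefficient z = -1, not both zero, so it does not lie in the complex subalgebra spanned by 1 and i.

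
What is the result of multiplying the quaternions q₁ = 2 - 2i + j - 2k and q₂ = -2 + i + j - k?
-5 + 7i - 4j - k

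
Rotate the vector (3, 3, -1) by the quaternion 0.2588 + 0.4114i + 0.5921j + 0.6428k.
(-1.955, 1.417, 3.629)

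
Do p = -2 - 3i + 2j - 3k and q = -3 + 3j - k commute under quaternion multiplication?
No: pq = -3 + 16i - 15j + 2k ≠ -3 + 2i - 9j + 20k = qp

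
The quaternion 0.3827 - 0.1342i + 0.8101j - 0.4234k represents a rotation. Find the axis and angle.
axis = (-0.1453, 0.8769, -0.4583), θ = 3π/4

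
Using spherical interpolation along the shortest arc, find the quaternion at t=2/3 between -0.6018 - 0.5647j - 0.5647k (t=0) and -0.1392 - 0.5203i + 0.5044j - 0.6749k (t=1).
-0.3865 - 0.4229i + 0.1534j - 0.8051k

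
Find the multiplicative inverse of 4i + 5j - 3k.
-0.08i - 0.1j + 0.06k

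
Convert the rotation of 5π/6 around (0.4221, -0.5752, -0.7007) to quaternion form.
0.2588 + 0.4077i - 0.5556j - 0.6768k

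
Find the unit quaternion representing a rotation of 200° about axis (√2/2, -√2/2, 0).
-0.1736 + 0.6964i - 0.6964j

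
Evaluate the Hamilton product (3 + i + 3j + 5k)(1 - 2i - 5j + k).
15 + 23i - 23j + 9k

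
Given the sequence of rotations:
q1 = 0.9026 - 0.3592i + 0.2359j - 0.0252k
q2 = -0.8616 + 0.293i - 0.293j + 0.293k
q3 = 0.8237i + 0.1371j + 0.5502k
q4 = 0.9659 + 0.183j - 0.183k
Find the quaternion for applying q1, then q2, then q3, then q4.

q2 · q1 = -0.5959 + 0.5122i - 0.5656j + 0.25k
q3 · q2 · q1 = -0.4819 - 0.1454i - 0.0058j - 0.864k
q4 · q3 · q2 · q1 = -0.6225 - 0.2996i - 0.0672j - 0.7197k
-0.6225 - 0.2996i - 0.0672j - 0.7197k


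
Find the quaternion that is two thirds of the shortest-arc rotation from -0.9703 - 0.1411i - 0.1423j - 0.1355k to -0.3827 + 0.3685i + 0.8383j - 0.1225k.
-0.7405 + 0.2331i + 0.61j - 0.1589k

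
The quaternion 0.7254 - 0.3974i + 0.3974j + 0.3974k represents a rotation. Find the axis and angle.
axis = (-√3/3, √3/3, √3/3), θ = 87°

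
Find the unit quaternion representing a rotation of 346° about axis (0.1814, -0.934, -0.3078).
-0.9925 + 0.0221i - 0.1138j - 0.0375k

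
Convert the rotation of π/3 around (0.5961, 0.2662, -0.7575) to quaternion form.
0.866 + 0.298i + 0.1331j - 0.3787k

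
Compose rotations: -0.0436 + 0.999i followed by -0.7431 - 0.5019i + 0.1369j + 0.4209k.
0.5338 - 0.7205i + 0.4145j - 0.1551k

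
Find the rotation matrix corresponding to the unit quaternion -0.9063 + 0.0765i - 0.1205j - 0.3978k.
[[0.6545, -0.7395, 0.1576], [0.7026, 0.6718, 0.2345], [-0.2793, -0.0428, 0.9593]]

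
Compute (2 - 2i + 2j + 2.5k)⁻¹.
0.1096 + 0.1096i - 0.1096j - 0.137k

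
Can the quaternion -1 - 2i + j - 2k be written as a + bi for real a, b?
No. The quaternion -1 - 2i + j - 2k has j-coefficient y = 1 and k-coefficient z = -2, not both zero, so it does not lie in the complex subalgebra spanned by 1 and i.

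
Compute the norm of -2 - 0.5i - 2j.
2.872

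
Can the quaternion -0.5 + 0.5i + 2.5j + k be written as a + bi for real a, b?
No. The quaternion -0.5 + 0.5i + 2.5j + k has j-coefficient y = 2.5 and k-coefficient z = 1, not both zero, so it does not lie in the complex subalgebra spanned by 1 and i.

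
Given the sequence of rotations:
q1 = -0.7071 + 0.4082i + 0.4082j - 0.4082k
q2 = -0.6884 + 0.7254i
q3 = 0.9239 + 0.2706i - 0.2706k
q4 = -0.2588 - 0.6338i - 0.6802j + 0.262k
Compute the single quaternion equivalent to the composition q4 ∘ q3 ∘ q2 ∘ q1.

q2 · q1 = 0.1907 - 0.7939i + 0.0151j + 0.5771k
q3 · q2 · q1 = 0.5472 - 0.6778i + 0.0726j + 0.4857k
q4 · q3 · q2 · q1 = -0.6491 - 0.5208i - 0.2607j - 0.4894k
-0.6491 - 0.5208i - 0.2607j - 0.4894k


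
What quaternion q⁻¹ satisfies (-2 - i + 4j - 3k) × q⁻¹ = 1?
-0.0667 + 0.0333i - 0.1333j + 0.1k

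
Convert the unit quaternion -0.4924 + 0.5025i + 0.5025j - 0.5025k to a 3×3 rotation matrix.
[[-0.01, 0.0102, -0.9999], [0.9999, -0.01, -0.0102], [-0.0102, -0.9999, -0.01]]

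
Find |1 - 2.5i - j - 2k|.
3.5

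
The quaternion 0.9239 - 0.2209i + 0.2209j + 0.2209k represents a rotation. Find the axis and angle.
axis = (-√3/3, √3/3, √3/3), θ = π/4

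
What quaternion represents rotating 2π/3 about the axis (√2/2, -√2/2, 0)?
0.5 + 0.6124i - 0.6124j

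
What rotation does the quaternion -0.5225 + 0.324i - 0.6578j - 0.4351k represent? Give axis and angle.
axis = (0.38, -0.7715, -0.5103), θ = 243°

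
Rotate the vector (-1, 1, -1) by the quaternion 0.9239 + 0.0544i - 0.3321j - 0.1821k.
(0.221, 1.28, -1.146)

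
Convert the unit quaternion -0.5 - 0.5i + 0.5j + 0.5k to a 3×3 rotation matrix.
[[0, 0, -1], [-1, 0, 0], [0, 1, 0]]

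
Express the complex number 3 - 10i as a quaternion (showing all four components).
3 - 10i + 0j + 0k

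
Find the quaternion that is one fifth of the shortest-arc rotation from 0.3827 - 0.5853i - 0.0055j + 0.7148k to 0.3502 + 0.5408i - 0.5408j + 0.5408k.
0.4431 - 0.3816i - 0.1537j + 0.7965k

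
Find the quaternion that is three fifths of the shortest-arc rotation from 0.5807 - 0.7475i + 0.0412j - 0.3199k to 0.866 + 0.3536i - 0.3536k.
0.9037 - 0.121i + 0.0205j - 0.4102k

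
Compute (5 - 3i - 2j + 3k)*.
5 + 3i + 2j - 3k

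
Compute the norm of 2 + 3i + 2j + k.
√18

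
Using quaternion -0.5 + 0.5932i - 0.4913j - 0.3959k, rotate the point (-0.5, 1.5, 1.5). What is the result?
(-1.538, 1.541, -0.106)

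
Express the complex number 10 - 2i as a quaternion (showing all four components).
10 - 2i + 0j + 0k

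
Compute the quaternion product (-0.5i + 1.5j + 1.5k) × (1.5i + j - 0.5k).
-2.25i + 2j - 2.75k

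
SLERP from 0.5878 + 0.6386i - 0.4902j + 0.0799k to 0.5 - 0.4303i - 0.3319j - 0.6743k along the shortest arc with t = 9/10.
0.5707 - 0.3253i - 0.3933j - 0.6432k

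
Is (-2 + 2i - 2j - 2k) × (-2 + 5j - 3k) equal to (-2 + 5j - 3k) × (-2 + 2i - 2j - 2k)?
No: pq = 8 + 12i + 20k ≠ 8 - 20i - 12j = qp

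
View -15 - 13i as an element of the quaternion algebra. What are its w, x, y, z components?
-15 - 13i + 0j + 0k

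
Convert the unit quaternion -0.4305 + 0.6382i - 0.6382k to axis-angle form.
axis = (√2/2, 0, -√2/2), θ = 231°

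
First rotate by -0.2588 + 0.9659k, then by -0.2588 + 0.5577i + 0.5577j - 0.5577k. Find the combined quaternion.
0.6057 + 0.3943i - 0.683j - 0.1056k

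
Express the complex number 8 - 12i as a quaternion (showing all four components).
8 - 12i + 0j + 0k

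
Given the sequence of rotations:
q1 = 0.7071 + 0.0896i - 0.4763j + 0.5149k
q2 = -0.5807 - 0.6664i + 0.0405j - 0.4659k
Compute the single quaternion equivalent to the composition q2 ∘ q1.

q2 · q1 = -0.0917 - 0.7243i + 0.6066j - 0.3147k
-0.0917 - 0.7243i + 0.6066j - 0.3147k


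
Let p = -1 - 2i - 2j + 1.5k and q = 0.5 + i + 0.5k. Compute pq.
0.75 - 3i + 1.5j + 2.25k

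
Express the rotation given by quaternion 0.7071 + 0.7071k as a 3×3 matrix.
[[0, -1, 0], [1, 0, 0], [0, 0, 1]]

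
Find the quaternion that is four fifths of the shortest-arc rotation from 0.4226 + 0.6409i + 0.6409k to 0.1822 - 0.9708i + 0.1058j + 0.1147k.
-0.0544 + 0.9927i - 0.0912j + 0.0568k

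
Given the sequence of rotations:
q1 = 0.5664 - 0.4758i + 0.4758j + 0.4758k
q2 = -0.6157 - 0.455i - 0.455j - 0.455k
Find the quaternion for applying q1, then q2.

q2 · q1 = -0.1322 + 0.0352i - 0.1177j - 0.9836k
-0.1322 + 0.0352i - 0.1177j - 0.9836k


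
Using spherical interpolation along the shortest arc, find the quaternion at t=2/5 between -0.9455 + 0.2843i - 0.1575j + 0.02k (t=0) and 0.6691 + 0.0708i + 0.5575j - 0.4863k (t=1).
-0.8987 + 0.1515i - 0.3445j + 0.2251k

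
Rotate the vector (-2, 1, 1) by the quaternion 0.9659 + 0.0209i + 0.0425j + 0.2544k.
(-2.131, -0.136, 1.2)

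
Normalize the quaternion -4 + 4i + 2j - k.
-0.6576 + 0.6576i + 0.3288j - 0.1644k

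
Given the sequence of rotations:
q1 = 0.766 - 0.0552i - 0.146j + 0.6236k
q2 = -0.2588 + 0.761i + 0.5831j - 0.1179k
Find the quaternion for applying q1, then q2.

q2 · q1 = 0.0024 + 0.9436i + 0.0164j - 0.3306k
0.0024 + 0.9436i + 0.0164j - 0.3306k


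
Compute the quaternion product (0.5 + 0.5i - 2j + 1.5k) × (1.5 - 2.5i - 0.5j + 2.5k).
-2.75 - 4.75i - 8.25j - 1.75k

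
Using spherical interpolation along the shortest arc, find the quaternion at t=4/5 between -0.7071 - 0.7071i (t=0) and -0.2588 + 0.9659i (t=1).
0.0523 - 0.9986i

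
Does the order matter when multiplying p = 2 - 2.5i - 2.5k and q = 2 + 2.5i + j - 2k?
Yes: pq = 5.25 + 2.5i - 9.25j - 11.5k ≠ 5.25 - 2.5i + 13.25j - 6.5k = qp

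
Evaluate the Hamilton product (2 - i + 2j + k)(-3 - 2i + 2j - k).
-11 - 5i - 5j - 3k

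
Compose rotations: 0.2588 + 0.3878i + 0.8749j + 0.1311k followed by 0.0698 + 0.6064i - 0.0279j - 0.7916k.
-0.0889 + 0.8729i - 0.3326j + 0.3456k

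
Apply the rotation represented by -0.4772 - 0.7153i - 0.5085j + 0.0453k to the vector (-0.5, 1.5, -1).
(0.496, 0.346, 1.77)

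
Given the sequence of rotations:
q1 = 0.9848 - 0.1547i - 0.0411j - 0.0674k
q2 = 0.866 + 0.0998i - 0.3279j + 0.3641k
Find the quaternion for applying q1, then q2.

q2 · q1 = 0.8793 + 0.0014i - 0.4081j + 0.2454k
0.8793 + 0.0014i - 0.4081j + 0.2454k


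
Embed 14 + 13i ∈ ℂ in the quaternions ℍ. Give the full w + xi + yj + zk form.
14 + 13i + 0j + 0k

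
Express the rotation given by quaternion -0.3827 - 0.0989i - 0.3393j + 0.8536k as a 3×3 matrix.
[[-0.6875, 0.7205, 0.0909], [-0.5862, -0.4768, -0.655], [-0.4285, -0.5036, 0.7502]]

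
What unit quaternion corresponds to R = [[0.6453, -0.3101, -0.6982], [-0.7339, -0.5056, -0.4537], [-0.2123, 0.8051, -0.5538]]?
0.3827 + 0.8223i - 0.3174j - 0.2768k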